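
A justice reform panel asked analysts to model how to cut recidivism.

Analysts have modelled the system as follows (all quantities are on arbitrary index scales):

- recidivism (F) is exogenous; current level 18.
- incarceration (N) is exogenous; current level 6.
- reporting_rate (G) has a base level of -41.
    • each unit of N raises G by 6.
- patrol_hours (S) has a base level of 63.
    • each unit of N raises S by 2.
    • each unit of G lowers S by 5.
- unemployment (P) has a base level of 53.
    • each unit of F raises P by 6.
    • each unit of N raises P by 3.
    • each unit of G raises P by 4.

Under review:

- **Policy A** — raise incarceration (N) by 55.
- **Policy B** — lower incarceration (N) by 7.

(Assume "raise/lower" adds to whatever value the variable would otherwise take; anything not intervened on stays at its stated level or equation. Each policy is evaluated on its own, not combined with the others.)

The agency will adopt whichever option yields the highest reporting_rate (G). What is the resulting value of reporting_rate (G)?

325

Policy A (N + 55):
  N = 6 + 55 = 61
  G = -41 + 6·61 = 325
Policy B (N − 7):
  N = 6 − 7 = -1
  G = -41 + 6·(-1) = -47
Comparing — Policy A: G=325, Policy B: G=-47. Highest is 325 (Policy A).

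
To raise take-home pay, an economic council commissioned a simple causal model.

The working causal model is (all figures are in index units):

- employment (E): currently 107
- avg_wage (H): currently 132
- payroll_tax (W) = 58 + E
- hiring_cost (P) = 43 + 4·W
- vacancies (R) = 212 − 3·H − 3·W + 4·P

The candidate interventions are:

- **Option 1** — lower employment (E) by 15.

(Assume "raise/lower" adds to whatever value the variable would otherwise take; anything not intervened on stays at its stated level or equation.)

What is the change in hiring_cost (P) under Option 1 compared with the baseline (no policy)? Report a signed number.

Baseline:
  E = 107
  W = 58 + 107 = 165
  P = 43 + 4·165 = 703
Option 1 (E − 15):
  E = 107 − 15 = 92
  W = 58 + 92 = 150
  P = 43 + 4·150 = 643
Change in P: 643 − 703 = -60

-60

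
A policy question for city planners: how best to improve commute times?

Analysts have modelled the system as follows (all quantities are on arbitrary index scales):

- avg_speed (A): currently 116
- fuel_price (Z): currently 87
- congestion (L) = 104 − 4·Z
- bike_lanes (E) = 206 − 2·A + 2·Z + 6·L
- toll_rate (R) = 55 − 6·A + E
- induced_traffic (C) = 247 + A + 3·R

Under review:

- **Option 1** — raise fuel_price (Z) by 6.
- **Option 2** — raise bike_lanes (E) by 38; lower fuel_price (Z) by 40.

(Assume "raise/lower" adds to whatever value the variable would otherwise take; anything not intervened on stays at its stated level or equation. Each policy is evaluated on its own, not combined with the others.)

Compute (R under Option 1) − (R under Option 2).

Option 1 (Z + 6):
  A = 116
  Z = 87 + 6 = 93
  L = 104 − 4·93 = -268
  E = 206 − 2·116 + 2·93 + 6·(-268) = -1448
  R = 55 − 6·116 + (-1448) = -2089
Option 2 (E + 38, Z − 40):
  A = 116
  Z = 87 − 40 = 47
  L = 104 − 4·47 = -84
  E = 206 − 2·116 + 2·47 + 6·(-84) (+38 from intervention) = -398
  R = 55 − 6·116 + (-398) = -1039
R: -2089 − (-1039) = -1050

-1050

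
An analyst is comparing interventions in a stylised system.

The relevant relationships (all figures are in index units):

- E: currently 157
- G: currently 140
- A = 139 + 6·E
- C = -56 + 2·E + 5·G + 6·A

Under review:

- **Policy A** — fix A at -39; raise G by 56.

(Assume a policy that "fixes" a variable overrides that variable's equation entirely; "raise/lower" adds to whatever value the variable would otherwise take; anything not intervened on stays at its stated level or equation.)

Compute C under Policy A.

Policy A (A := -39, G + 56):
  E = 157
  G = 140 + 56 = 196
  A = -39
  C = -56 + 2·157 + 5·196 + 6·(-39) = 1004

1004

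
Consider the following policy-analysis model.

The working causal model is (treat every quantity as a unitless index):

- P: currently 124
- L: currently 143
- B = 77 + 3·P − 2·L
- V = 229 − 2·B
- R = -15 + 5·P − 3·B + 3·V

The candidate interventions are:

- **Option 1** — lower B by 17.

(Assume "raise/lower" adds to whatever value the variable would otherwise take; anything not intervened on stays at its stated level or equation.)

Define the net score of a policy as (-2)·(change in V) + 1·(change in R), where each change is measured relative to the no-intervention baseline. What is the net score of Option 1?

Baseline:
  P = 124
  L = 143
  B = 77 + 3·124 − 2·143 = 163
  V = 229 − 2·163 = -97
  R = -15 + 5·124 − 3·163 + 3·(-97) = -175
Option 1 (B − 17):
  P = 124
  L = 143
  B = 77 + 3·124 − 2·143 (−17 from intervention) = 146
  V = 229 − 2·146 = -63
  R = -15 + 5·124 − 3·146 + 3·(-63) = -22
ΔV = -63 − (-97) = 34; ΔR = -22 − (-175) = 153
Score = (-2)·34 + 1·153 = 85

85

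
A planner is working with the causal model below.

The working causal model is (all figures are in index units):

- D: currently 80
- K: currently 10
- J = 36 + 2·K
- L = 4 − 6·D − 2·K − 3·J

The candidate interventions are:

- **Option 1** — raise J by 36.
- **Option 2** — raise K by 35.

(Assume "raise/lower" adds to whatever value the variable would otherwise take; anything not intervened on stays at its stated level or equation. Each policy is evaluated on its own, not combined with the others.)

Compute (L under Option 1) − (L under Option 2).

Option 1 (J + 36):
  D = 80
  K = 10
  J = 36 + 2·10 (+36 from intervention) = 92
  L = 4 − 6·80 − 2·10 − 3·92 = -772
Option 2 (K + 35):
  D = 80
  K = 10 + 35 = 45
  J = 36 + 2·45 = 126
  L = 4 − 6·80 − 2·45 − 3·126 = -944
L: -772 − (-944) = 172

172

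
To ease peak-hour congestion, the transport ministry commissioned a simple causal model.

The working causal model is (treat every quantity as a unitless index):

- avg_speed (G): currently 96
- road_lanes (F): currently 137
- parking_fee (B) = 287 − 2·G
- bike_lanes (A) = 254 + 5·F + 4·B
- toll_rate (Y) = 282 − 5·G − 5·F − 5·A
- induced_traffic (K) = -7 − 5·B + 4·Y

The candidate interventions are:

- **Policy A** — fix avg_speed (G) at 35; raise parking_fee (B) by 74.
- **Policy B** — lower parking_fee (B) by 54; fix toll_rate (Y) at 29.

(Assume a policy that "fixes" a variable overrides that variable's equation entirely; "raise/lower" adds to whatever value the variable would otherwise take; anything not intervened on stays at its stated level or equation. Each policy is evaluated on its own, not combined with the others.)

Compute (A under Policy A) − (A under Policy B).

1000

Policy A (G := 35, B + 74):
  G = 35
  F = 137
  B = 287 − 2·35 (+74 from intervention) = 291
  A = 254 + 5·137 + 4·291 = 2103
Policy B (B − 54, Y := 29):
  G = 96
  F = 137
  B = 287 − 2·96 (−54 from intervention) = 41
  A = 254 + 5·137 + 4·41 = 1103
A: 2103 − 1103 = 1000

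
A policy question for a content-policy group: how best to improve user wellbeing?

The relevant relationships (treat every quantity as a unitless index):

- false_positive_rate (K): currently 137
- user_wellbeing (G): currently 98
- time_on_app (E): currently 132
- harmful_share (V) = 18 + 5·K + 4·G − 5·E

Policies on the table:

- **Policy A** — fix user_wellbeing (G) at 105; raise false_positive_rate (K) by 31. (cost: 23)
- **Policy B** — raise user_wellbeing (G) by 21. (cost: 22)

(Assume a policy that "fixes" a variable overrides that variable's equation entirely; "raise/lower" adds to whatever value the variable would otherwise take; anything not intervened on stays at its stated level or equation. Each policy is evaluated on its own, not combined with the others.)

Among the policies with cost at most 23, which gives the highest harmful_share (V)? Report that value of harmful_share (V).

618

Policy A (G := 105, K + 31):
  K = 137 + 31 = 168
  G = 105
  E = 132
  V = 18 + 5·168 + 4·105 − 5·132 = 618
Policy B (G + 21):
  K = 137
  G = 98 + 21 = 119
  E = 132
  V = 18 + 5·137 + 4·119 − 5·132 = 519
Comparing — Policy A: V=618, Policy B: V=519. Highest is 618 (Policy A).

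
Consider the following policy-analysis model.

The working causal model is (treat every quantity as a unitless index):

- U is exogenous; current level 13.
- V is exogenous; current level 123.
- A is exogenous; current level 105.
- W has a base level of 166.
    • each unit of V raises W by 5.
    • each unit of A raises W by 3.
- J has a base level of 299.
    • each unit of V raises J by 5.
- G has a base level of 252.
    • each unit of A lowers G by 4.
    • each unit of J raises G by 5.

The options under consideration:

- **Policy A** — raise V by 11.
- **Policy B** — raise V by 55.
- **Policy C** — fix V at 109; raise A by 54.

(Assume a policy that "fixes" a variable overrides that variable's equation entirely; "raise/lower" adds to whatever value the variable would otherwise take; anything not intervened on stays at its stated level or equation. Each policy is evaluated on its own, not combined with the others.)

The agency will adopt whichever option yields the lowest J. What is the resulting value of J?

844

Policy A (V + 11):
  V = 123 + 11 = 134
  J = 299 + 5·134 = 969
Policy B (V + 55):
  V = 123 + 55 = 178
  J = 299 + 5·178 = 1189
Policy C (V := 109, A + 54):
  V = 109
  J = 299 + 5·109 = 844
Comparing — Policy A: J=969, Policy B: J=1189, Policy C: J=844. Lowest is 844 (Policy C).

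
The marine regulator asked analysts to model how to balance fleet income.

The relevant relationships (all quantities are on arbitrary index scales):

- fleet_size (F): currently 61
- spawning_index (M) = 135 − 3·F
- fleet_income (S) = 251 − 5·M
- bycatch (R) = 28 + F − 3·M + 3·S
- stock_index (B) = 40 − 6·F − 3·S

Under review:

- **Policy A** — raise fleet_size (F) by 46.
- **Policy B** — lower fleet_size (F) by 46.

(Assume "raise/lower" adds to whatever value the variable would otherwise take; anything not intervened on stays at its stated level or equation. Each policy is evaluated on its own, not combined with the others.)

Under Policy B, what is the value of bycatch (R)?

-824

Policy B (F − 46):
  F = 61 − 46 = 15
  M = 135 − 3·15 = 90
  S = 251 − 5·90 = -199
  R = 28 + 15 − 3·90 + 3·(-199) = -824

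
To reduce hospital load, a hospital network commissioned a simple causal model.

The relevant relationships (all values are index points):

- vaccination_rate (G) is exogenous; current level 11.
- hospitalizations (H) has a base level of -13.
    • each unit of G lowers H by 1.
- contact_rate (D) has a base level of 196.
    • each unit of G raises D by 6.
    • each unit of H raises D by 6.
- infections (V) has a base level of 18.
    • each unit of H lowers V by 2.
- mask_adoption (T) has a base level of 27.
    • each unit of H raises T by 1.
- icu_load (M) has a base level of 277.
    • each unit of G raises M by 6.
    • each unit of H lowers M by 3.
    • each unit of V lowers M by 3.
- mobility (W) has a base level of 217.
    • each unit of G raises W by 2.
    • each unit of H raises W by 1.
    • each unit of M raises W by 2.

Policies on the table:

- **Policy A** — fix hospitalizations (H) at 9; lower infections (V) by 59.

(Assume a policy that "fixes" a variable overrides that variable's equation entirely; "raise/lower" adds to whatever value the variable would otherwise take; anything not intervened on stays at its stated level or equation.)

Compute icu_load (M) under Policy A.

Policy A (H := 9, V − 59):
  G = 11
  H = 9
  V = 18 − 2·9 (−59 from intervention) = -59
  M = 277 + 6·11 − 3·9 − 3·(-59) = 493

493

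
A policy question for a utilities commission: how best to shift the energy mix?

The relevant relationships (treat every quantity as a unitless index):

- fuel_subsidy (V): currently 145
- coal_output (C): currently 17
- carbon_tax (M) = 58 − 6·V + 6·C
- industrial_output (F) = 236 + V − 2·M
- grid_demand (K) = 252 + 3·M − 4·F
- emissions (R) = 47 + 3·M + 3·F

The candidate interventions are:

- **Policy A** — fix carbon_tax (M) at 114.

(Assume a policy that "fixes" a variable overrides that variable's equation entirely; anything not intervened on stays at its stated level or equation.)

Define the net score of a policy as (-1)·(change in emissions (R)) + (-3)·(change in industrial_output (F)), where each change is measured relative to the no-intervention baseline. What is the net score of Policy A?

7416

Baseline:
  V = 145
  C = 17
  M = 58 − 6·145 + 6·17 = -710
  F = 236 + 145 − 2·(-710) = 1801
  R = 47 + 3·(-710) + 3·1801 = 3320
Policy A (M := 114):
  V = 145
  C = 17
  M = 114
  F = 236 + 145 − 2·114 = 153
  R = 47 + 3·114 + 3·153 = 848
ΔR = 848 − 3320 = -2472; ΔF = 153 − 1801 = -1648
Score = (-1)·(-2472) + (-3)·(-1648) = 7416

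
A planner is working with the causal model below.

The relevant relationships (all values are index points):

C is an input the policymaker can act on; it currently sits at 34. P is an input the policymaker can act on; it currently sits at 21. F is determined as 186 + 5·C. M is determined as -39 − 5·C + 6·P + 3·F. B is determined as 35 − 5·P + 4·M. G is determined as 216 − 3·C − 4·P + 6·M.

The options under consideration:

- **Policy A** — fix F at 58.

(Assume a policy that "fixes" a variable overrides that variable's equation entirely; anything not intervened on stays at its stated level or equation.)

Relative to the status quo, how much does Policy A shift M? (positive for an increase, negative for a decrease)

-894

Baseline:
  C = 34
  P = 21
  F = 186 + 5·34 = 356
  M = -39 − 5·34 + 6·21 + 3·356 = 985
Policy A (F := 58):
  C = 34
  P = 21
  F = 58
  M = -39 − 5·34 + 6·21 + 3·58 = 91
Change in M: 91 − 985 = -894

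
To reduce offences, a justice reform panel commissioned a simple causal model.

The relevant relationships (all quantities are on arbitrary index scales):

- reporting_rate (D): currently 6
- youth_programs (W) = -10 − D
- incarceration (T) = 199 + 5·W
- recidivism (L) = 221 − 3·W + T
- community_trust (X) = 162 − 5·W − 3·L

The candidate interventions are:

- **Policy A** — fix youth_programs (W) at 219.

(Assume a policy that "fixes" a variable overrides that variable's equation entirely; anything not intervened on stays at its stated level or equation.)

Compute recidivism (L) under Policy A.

Policy A (W := 219):
  D = 6
  W = 219
  T = 199 + 5·219 = 1294
  L = 221 − 3·219 + 1294 = 858

858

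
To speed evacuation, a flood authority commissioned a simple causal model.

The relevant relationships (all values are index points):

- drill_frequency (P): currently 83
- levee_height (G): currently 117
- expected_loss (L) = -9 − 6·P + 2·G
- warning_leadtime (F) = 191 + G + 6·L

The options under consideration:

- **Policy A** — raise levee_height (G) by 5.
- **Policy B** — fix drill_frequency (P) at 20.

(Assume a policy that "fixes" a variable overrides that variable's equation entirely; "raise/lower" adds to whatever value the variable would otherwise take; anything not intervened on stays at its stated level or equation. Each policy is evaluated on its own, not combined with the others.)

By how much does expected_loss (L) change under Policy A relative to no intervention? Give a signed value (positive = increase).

10

Baseline:
  P = 83
  G = 117
  L = -9 − 6·83 + 2·117 = -273
Policy A (G + 5):
  P = 83
  G = 117 + 5 = 122
  L = -9 − 6·83 + 2·122 = -263
Change in L: -263 − (-273) = 10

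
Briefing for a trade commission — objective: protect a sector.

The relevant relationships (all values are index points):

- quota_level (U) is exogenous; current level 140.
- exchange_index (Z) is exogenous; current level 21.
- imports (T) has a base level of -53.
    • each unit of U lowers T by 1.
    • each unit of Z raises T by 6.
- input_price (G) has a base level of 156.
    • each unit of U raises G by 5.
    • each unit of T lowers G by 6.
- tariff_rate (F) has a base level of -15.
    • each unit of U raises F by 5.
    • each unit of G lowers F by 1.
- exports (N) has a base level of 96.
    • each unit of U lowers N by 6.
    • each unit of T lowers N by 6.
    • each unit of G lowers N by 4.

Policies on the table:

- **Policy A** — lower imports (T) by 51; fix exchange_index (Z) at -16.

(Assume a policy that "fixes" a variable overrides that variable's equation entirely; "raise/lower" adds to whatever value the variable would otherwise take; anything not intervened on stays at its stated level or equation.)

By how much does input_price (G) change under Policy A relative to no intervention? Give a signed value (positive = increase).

Baseline:
  U = 140
  Z = 21
  T = -53 − 140 + 6·21 = -67
  G = 156 + 5·140 − 6·(-67) = 1258
Policy A (T − 51, Z := -16):
  U = 140
  Z = -16
  T = -53 − 140 + 6·(-16) (−51 from intervention) = -340
  G = 156 + 5·140 − 6·(-340) = 2896
Change in G: 2896 − 1258 = 1638

1638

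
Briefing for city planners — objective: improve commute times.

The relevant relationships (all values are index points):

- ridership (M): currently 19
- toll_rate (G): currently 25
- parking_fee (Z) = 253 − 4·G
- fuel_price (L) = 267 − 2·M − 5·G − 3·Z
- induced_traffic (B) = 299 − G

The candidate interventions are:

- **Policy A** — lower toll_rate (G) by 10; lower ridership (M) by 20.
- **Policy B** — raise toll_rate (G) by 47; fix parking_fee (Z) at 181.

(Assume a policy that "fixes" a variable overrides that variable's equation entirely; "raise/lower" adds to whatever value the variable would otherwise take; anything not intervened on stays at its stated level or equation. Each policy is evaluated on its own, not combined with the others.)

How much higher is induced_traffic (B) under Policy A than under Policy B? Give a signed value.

Policy A (G − 10, M − 20):
  G = 25 − 10 = 15
  B = 299 − 15 = 284
Policy B (G + 47, Z := 181):
  G = 25 + 47 = 72
  B = 299 − 72 = 227
B: 284 − 227 = 57

57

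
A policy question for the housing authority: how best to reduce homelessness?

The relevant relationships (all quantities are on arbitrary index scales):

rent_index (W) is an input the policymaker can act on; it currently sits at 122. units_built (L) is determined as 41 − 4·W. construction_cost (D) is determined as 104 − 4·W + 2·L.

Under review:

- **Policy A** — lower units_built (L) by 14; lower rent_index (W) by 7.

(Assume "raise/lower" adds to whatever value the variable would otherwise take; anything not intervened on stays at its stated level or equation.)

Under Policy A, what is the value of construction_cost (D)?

-1222

Policy A (L − 14, W − 7):
  W = 122 − 7 = 115
  L = 41 − 4·115 (−14 from intervention) = -433
  D = 104 − 4·115 + 2·(-433) = -1222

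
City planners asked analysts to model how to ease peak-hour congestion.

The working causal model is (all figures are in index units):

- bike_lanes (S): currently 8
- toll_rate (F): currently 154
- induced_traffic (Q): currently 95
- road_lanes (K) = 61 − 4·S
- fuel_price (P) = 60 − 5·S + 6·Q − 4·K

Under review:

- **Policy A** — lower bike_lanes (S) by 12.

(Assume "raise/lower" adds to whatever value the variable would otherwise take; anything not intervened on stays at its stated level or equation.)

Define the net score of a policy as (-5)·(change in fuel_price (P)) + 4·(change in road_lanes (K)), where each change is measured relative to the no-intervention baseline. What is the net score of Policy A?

Baseline:
  S = 8
  Q = 95
  K = 61 − 4·8 = 29
  P = 60 − 5·8 + 6·95 − 4·29 = 474
Policy A (S − 12):
  S = 8 − 12 = -4
  Q = 95
  K = 61 − 4·(-4) = 77
  P = 60 − 5·(-4) + 6·95 − 4·77 = 342
ΔP = 342 − 474 = -132; ΔK = 77 − 29 = 48
Score = (-5)·(-132) + 4·48 = 852

852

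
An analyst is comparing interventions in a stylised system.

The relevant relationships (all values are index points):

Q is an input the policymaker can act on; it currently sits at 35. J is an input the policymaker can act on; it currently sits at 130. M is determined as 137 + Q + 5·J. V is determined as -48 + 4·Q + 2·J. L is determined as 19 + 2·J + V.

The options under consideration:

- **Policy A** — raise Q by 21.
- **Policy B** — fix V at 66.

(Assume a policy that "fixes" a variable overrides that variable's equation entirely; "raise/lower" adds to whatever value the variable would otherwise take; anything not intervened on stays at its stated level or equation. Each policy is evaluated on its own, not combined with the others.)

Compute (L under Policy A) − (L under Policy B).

370

Policy A (Q + 21):
  Q = 35 + 21 = 56
  J = 130
  V = -48 + 4·56 + 2·130 = 436
  L = 19 + 2·130 + 436 = 715
Policy B (V := 66):
  Q = 35
  J = 130
  V = 66
  L = 19 + 2·130 + 66 = 345
L: 715 − 345 = 370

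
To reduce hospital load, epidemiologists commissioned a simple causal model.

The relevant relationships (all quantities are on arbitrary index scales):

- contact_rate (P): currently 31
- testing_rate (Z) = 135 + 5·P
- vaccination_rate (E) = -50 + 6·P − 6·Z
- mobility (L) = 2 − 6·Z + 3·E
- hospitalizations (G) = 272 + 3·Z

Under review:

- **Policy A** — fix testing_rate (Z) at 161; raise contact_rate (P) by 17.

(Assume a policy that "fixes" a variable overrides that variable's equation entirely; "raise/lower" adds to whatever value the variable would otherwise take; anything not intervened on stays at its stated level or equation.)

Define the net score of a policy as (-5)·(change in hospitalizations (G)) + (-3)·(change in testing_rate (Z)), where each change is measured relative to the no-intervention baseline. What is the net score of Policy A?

Baseline:
  P = 31
  Z = 135 + 5·31 = 290
  G = 272 + 3·290 = 1142
Policy A (Z := 161, P + 17):
  P = 31 + 17 = 48
  Z = 161
  G = 272 + 3·161 = 755
ΔG = 755 − 1142 = -387; ΔZ = 161 − 290 = -129
Score = (-5)·(-387) + (-3)·(-129) = 2322

2322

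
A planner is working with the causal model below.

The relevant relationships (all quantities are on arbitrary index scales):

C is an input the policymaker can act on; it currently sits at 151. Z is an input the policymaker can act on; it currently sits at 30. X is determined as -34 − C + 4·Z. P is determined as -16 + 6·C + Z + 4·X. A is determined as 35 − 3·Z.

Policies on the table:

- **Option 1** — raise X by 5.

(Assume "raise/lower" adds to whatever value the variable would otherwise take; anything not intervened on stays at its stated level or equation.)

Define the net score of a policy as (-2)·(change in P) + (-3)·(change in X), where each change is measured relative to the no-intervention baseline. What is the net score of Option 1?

Baseline:
  C = 151
  Z = 30
  X = -34 − 151 + 4·30 = -65
  P = -16 + 6·151 + 30 + 4·(-65) = 660
Option 1 (X + 5):
  C = 151
  Z = 30
  X = -34 − 151 + 4·30 (+5 from intervention) = -60
  P = -16 + 6·151 + 30 + 4·(-60) = 680
ΔP = 680 − 660 = 20; ΔX = -60 − (-65) = 5
Score = (-2)·20 + (-3)·5 = -55

-55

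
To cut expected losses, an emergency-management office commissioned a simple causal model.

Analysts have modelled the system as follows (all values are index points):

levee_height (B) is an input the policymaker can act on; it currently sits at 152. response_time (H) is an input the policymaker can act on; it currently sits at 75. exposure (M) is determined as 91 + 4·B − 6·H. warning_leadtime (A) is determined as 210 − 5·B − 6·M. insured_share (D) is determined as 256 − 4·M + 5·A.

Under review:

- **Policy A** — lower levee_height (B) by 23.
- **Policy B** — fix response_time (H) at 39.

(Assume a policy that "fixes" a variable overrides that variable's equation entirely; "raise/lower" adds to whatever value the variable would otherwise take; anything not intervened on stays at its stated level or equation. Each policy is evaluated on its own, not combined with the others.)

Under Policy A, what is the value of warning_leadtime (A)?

-1377

Policy A (B − 23):
  B = 152 − 23 = 129
  H = 75
  M = 91 + 4·129 − 6·75 = 157
  A = 210 − 5·129 − 6·157 = -1377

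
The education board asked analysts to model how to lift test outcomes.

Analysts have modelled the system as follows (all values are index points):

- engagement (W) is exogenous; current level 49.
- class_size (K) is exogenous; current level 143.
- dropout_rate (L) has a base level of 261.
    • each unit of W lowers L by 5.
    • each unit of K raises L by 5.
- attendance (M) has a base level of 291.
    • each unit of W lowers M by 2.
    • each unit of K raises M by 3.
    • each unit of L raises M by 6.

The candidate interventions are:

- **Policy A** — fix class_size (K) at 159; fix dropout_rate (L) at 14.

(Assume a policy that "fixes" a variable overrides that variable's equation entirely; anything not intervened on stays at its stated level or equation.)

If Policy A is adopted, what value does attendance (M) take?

754

Policy A (K := 159, L := 14):
  W = 49
  K = 159
  L = 14
  M = 291 − 2·49 + 3·159 + 6·14 = 754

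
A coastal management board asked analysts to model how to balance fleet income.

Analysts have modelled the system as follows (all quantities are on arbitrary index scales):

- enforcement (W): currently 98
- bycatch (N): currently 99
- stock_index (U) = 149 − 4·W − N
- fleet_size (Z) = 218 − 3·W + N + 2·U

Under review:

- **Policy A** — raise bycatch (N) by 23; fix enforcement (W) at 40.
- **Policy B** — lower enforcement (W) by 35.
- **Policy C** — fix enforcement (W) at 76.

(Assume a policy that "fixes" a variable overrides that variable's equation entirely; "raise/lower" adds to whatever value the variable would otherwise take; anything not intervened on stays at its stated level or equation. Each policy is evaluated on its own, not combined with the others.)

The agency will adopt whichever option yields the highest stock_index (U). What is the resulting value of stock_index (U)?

Policy A (N + 23, W := 40):
  W = 40
  N = 99 + 23 = 122
  U = 149 − 4·40 − 122 = -133
Policy B (W − 35):
  W = 98 − 35 = 63
  N = 99
  U = 149 − 4·63 − 99 = -202
Policy C (W := 76):
  W = 76
  N = 99
  U = 149 − 4·76 − 99 = -254
Comparing — Policy A: U=-133, Policy B: U=-202, Policy C: U=-254. Highest is -133 (Policy A).

-133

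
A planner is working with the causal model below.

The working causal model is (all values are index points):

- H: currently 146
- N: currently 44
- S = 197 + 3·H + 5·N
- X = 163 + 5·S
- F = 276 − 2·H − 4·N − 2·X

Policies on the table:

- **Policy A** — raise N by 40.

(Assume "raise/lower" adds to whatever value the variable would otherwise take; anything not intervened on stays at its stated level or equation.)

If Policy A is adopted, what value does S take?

Policy A (N + 40):
  H = 146
  N = 44 + 40 = 84
  S = 197 + 3·146 + 5·84 = 1055

1055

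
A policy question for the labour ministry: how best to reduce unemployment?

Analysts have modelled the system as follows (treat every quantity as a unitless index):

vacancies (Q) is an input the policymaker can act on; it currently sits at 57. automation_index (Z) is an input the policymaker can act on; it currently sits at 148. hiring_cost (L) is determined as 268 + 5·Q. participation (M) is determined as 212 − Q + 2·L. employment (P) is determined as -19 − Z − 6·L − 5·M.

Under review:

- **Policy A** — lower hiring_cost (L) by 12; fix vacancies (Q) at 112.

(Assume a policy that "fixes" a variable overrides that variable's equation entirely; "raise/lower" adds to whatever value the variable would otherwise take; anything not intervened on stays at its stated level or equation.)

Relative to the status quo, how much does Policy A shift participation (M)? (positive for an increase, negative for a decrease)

Baseline:
  Q = 57
  L = 268 + 5·57 = 553
  M = 212 − 57 + 2·553 = 1261
Policy A (L − 12, Q := 112):
  Q = 112
  L = 268 + 5·112 (−12 from intervention) = 816
  M = 212 − 112 + 2·816 = 1732
Change in M: 1732 − 1261 = 471

471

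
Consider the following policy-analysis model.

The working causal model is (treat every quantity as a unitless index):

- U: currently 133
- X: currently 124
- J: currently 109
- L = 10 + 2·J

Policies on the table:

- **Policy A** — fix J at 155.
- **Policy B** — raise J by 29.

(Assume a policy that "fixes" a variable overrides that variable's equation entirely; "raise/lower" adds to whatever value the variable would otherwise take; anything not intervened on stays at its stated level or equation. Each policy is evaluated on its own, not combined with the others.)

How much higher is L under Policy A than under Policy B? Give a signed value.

Policy A (J := 155):
  J = 155
  L = 10 + 2·155 = 320
Policy B (J + 29):
  J = 109 + 29 = 138
  L = 10 + 2·138 = 286
L: 320 − 286 = 34

34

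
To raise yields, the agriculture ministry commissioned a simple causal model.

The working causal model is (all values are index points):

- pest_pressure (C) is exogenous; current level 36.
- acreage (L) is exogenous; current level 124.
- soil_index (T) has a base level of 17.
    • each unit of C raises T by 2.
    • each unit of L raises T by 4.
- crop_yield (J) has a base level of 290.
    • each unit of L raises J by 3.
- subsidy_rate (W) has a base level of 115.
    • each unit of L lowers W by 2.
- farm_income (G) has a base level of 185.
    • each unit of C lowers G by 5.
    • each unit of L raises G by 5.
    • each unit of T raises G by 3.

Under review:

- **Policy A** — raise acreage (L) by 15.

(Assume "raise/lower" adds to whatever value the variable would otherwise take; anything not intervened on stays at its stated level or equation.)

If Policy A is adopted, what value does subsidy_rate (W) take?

Policy A (L + 15):
  L = 124 + 15 = 139
  W = 115 − 2·139 = -163

-163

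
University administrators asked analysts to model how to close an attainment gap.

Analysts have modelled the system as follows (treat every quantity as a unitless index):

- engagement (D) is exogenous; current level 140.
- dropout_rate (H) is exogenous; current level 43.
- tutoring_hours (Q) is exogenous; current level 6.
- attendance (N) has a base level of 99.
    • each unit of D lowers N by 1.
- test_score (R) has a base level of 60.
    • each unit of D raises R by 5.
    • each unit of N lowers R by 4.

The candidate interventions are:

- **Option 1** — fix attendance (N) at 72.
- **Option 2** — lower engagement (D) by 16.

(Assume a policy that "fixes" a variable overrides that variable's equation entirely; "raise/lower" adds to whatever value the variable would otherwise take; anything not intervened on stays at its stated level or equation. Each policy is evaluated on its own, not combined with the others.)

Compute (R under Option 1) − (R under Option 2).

Option 1 (N := 72):
  D = 140
  N = 72
  R = 60 + 5·140 − 4·72 = 472
Option 2 (D − 16):
  D = 140 − 16 = 124
  N = 99 − 124 = -25
  R = 60 + 5·124 − 4·(-25) = 780
R: 472 − 780 = -308

-308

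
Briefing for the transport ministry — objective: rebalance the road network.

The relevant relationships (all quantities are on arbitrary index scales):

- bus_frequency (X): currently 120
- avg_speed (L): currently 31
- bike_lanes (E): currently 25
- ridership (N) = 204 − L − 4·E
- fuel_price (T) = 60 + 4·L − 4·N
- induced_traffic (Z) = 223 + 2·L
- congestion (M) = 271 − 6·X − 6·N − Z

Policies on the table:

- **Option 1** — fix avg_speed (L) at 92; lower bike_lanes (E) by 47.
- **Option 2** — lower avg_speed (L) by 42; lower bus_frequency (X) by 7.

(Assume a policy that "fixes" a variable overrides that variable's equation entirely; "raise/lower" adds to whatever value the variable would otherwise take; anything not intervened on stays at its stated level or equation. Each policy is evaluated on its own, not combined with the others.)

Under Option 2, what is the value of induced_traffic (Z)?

201

Option 2 (L − 42, X − 7):
  L = 31 − 42 = -11
  Z = 223 + 2·(-11) = 201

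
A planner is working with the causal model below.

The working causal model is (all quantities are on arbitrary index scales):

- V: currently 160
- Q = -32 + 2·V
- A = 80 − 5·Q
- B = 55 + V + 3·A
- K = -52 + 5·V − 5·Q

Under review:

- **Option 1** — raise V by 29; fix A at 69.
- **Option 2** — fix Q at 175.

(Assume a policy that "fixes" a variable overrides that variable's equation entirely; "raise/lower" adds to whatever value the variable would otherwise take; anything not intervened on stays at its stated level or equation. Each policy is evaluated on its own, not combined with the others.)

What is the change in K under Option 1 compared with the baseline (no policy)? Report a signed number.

-145

Baseline:
  V = 160
  Q = -32 + 2·160 = 288
  K = -52 + 5·160 − 5·288 = -692
Option 1 (V + 29, A := 69):
  V = 160 + 29 = 189
  Q = -32 + 2·189 = 346
  K = -52 + 5·189 − 5·346 = -837
Change in K: -837 − (-692) = -145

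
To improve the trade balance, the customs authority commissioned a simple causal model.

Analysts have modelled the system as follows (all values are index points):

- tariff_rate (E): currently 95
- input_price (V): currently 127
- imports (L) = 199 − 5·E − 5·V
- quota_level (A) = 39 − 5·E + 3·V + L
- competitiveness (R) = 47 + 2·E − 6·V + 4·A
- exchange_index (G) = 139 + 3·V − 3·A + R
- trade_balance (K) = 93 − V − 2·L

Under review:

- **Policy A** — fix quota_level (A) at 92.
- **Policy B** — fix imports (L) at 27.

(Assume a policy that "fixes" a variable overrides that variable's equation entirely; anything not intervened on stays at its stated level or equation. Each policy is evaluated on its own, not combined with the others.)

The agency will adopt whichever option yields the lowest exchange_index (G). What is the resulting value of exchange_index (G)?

Policy A (A := 92):
  E = 95
  V = 127
  L = 199 − 5·95 − 5·127 = -911
  A = 92
  R = 47 + 2·95 − 6·127 + 4·92 = -157
  G = 139 + 3·127 − 3·92 + (-157) = 87
Policy B (L := 27):
  E = 95
  V = 127
  L = 27
  A = 39 − 5·95 + 3·127 + 27 = -28
  R = 47 + 2·95 − 6·127 + 4·(-28) = -637
  G = 139 + 3·127 − 3·(-28) + (-637) = -33
Comparing — Policy A: G=87, Policy B: G=-33. Lowest is -33 (Policy B).

-33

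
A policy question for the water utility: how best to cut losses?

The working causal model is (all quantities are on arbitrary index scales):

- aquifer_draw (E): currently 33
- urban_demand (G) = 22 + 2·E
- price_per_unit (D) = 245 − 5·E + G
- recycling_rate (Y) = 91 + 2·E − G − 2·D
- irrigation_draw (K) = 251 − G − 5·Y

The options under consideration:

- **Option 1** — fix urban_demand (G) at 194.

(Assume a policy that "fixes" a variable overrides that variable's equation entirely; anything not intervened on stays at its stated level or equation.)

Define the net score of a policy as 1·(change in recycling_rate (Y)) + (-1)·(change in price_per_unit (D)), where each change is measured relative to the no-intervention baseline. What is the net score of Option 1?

Baseline:
  E = 33
  G = 22 + 2·33 = 88
  D = 245 − 5·33 + 88 = 168
  Y = 91 + 2·33 − 88 − 2·168 = -267
Option 1 (G := 194):
  E = 33
  G = 194
  D = 245 − 5·33 + 194 = 274
  Y = 91 + 2·33 − 194 − 2·274 = -585
ΔY = -585 − (-267) = -318; ΔD = 274 − 168 = 106
Score = 1·(-318) + (-1)·106 = -424

-424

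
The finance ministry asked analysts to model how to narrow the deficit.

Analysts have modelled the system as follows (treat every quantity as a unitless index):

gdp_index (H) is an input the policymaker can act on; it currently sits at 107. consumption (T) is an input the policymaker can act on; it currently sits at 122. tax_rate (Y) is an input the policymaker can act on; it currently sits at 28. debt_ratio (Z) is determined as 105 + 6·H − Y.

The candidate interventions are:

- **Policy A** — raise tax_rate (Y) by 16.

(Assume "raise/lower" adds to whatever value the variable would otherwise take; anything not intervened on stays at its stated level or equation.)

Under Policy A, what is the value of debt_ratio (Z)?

703

Policy A (Y + 16):
  H = 107
  Y = 28 + 16 = 44
  Z = 105 + 6·107 − 44 = 703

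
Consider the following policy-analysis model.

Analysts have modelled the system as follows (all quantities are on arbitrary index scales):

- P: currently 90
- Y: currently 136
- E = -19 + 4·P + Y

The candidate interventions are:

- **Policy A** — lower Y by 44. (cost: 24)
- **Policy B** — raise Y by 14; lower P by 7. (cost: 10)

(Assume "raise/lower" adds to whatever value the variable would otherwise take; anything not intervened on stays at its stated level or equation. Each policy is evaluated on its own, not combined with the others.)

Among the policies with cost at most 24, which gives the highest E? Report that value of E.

Policy A (Y − 44):
  P = 90
  Y = 136 − 44 = 92
  E = -19 + 4·90 + 92 = 433
Policy B (Y + 14, P − 7):
  P = 90 − 7 = 83
  Y = 136 + 14 = 150
  E = -19 + 4·83 + 150 = 463
Comparing — Policy A: E=433, Policy B: E=463. Highest is 463 (Policy B).

463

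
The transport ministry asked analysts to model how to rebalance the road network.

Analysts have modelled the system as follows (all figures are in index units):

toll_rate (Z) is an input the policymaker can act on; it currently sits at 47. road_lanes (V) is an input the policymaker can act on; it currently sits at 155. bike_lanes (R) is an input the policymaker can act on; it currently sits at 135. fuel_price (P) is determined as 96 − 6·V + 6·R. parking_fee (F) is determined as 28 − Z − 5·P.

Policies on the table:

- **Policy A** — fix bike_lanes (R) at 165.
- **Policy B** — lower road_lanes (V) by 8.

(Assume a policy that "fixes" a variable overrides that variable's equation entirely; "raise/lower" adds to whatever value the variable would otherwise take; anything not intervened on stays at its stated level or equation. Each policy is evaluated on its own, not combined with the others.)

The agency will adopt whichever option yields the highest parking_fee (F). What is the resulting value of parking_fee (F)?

Policy A (R := 165):
  Z = 47
  V = 155
  R = 165
  P = 96 − 6·155 + 6·165 = 156
  F = 28 − 47 − 5·156 = -799
Policy B (V − 8):
  Z = 47
  V = 155 − 8 = 147
  R = 135
  P = 96 − 6·147 + 6·135 = 24
  F = 28 − 47 − 5·24 = -139
Comparing — Policy A: F=-799, Policy B: F=-139. Highest is -139 (Policy B).

-139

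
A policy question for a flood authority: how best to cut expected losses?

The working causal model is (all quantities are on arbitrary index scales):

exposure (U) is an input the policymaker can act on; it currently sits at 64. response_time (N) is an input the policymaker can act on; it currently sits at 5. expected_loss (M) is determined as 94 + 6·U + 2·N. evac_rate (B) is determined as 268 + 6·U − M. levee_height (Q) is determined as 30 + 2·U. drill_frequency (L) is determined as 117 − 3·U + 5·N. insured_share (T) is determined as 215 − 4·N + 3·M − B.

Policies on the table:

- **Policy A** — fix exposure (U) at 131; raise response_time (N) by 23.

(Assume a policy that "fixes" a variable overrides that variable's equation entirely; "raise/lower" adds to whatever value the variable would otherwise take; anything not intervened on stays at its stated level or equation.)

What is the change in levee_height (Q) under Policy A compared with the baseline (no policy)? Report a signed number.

134

Baseline:
  U = 64
  Q = 30 + 2·64 = 158
Policy A (U := 131, N + 23):
  U = 131
  Q = 30 + 2·131 = 292
Change in Q: 292 − 158 = 134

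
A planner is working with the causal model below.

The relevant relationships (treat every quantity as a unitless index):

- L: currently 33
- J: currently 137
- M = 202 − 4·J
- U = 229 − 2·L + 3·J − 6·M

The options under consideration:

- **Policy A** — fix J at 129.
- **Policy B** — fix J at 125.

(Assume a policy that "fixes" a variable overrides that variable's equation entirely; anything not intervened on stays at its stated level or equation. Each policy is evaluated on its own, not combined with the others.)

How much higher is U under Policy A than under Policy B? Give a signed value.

108

Policy A (J := 129):
  L = 33
  J = 129
  M = 202 − 4·129 = -314
  U = 229 − 2·33 + 3·129 − 6·(-314) = 2434
Policy B (J := 125):
  L = 33
  J = 125
  M = 202 − 4·125 = -298
  U = 229 − 2·33 + 3·125 − 6·(-298) = 2326
U: 2434 − 2326 = 108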